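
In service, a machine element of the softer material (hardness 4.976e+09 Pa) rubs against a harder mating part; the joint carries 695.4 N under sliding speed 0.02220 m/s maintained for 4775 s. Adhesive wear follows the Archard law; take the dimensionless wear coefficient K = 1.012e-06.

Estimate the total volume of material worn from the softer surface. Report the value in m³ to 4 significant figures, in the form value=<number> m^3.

Intermediate values are displayed rounded; the computation runs at full float precision, and one final rounding: 4 significant figures.
Path length L = v·t = 0.02220 m/s × 4775 s = 106.0 m.
As SI base values: W = 695.4 N, H = 4.976e+09 Pa, K = 1.012e-06.
Volume removed: V = K·W·L/H = 1.012e-06 · 695.4 · 106.0 / 4.976e+09 = 1.499e-11 m³.

value=1.499e-11 m^3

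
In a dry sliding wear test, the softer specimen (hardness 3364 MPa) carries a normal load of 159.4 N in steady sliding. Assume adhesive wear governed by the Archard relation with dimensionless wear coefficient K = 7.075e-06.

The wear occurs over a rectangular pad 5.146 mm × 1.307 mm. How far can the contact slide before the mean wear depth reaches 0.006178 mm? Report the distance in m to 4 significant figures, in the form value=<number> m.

value=123.9 m

All arithmetic carries full precision; the intermediates are displayed rounded; one last rounding, at four significant digits.
Hardness H = 3364 MPa = 3.364e+09 Pa.
Pad sides 5.146 mm × 1.307 mm = 0.005146 m × 0.001307 m. Contact area A = 0.005146 m × 0.001307 m = 6.726e-06 m².
Depth limit h_lim = 0.006178 mm = 6.178e-06 m.
In SI base units, W = 159.4 N, H = 3.364e+09 Pa, K = 7.075e-06.
Wearable volume V_lim = h_lim·A = 6.178e-06 · 6.726e-06 = 4.155e-11 m³.
Inverting, life L = V_lim·H/(K·W) = 4.155e-11 · 3.364e+09 / (7.075e-06 · 159.4) = 123.9 m.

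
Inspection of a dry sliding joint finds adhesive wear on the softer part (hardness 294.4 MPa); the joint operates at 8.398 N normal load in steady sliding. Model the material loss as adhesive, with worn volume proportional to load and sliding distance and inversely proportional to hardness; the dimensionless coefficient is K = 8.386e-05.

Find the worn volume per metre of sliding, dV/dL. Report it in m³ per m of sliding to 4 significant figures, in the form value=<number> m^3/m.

Quoted intermediates are rounded; the computation carries full precision, and a single final rounding: 4 significant digits.
Hardness H = 294.4 MPa = 2.944e+08 Pa.
Working in SI base units: W = 8.398 N, H = 2.944e+08 Pa, K = 8.386e-05.
Volumetric rate dV/dL = K·W/H, so: 8.386e-05 · 8.398 / 2.944e+08 = 2.392e-12 m³/m.

value=2.392e-12 m^3/m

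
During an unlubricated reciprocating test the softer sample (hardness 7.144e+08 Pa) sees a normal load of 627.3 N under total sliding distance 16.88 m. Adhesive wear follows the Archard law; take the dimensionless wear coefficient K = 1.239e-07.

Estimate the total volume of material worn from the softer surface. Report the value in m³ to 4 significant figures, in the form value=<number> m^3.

value=1.836e-12 m^3

Intermediates are printed rounded; every step carries full precision, and one last rounding: four significant digits.
Restated in SI base units: W = 627.3 N, H = 7.144e+08 Pa, K = 1.239e-07.
Apply Archard: V = K·W·L/H = 1.239e-07 · 627.3 · 16.88 / 7.144e+08 = 1.836e-12 m³.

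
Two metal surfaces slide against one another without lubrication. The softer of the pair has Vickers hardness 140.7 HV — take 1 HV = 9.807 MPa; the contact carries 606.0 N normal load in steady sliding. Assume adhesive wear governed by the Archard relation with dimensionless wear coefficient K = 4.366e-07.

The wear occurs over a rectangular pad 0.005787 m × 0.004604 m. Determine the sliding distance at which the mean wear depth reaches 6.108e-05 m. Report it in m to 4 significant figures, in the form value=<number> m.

value=8487 m

Intermediates are displayed rounded — all arithmetic carries full float precision, and rounded once at the end: 4 significant figures.
Hardness H = 140.7 HV × 9.807 MPa/HV = 1380 MPa = 1.380e+09 Pa.
Contact area A = 0.005787 m × 0.004604 m = 2.664e-05 m².
In SI base units, W = 606.0 N, H = 1.380e+09 Pa, K = 4.366e-07.
Volume at the limit: V_lim = h_lim·A = 6.108e-05 · 2.664e-05 = 1.627e-09 m³.
Life L = V_lim·H/(K·W) = 1.627e-09 · 1.380e+09 / (4.366e-07 · 606.0) = 8487 m.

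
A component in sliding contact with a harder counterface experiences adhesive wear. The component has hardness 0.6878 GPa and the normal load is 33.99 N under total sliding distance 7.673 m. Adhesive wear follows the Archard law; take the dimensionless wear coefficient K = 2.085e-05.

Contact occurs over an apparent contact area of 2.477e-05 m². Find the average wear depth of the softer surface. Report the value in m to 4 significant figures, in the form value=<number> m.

Shown intermediates are rounded. Each operation keeps exact precision — one last rounding, at four significant digits.
Hardness H = 0.6878 GPa = 6.878e+08 Pa.
Restated in SI base units: W = 33.99 N, H = 6.878e+08 Pa, K = 2.085e-05.
Volume removed: V = K·W·L/H = 2.085e-05 · 33.99 · 7.673 / 6.878e+08 = 7.906e-12 m³.
Wear depth h = V/A = 7.906e-12 / 2.477e-05 = 3.192e-07 m.

value=3.192e-07 m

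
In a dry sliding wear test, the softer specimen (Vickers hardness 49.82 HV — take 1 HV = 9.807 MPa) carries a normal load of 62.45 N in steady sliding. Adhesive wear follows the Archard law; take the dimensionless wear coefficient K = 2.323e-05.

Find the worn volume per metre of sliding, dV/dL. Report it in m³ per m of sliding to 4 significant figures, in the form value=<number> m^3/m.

All working math keeps exact precision. Intermediate values appear rounded; one final rounding to 4 significant digits.
Convert: Hardness H = 49.82 HV × 9.807 MPa/HV = 488.6 MPa = 4.886e+08 Pa.
Expressed in SI base units: W = 62.45 N, H = 4.886e+08 Pa, K = 2.323e-05.
Volumetric rate dV/dL = K·W/H, so: 2.323e-05 · 62.45 / 4.886e+08 = 2.969e-12 m³/m.

value=2.969e-12 m^3/m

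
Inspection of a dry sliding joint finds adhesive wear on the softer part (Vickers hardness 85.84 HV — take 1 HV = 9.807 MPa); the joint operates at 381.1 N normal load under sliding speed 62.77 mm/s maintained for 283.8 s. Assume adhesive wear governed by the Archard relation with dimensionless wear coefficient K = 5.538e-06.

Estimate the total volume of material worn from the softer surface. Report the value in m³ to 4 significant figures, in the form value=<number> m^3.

Every step maintains exact precision; shown intermediates are rounded; one last rounding, at 4 significant figures.
Convert: Sliding speed v = 62.77 mm/s = 0.06277 m/s. The distance L = v·t = 0.06277 m/s × 283.8 s = 17.81 m.
Convert: Hardness H = 85.84 HV × 9.807 MPa/HV = 841.8 MPa = 8.418e+08 Pa.
Working in SI base units: W = 381.1 N, H = 8.418e+08 Pa, K = 5.538e-06.
Volume removed: V = K·W·L/H = 5.538e-06 · 381.1 · 17.81 / 8.418e+08 = 4.466e-11 m³.

value=4.466e-11 m^3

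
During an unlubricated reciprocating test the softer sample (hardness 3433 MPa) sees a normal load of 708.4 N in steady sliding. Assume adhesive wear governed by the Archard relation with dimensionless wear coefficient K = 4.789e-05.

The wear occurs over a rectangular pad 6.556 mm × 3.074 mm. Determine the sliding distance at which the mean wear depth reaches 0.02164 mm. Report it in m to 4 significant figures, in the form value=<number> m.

Intermediates appear rounded. All arithmetic carries exact precision. Rounded just once: 4 significant digits.
Hardness H = 3433 MPa = 3.433e+09 Pa.
Pad sides 6.556 mm × 3.074 mm = 0.006556 m × 0.003074 m. Contact area A = 0.006556 m × 0.003074 m = 2.015e-05 m².
Depth limit h_lim = 0.02164 mm = 2.164e-05 m.
As SI base values: W = 708.4 N, H = 3.433e+09 Pa, K = 4.789e-05.
Limit volume V_lim = h_lim·A = 2.164e-05 · 2.015e-05 = 4.361e-10 m³.
Sliding life L = V_lim·H/(K·W) = 4.361e-10 · 3.433e+09 / (4.789e-05 · 708.4) = 44.13 m.

value=44.13 m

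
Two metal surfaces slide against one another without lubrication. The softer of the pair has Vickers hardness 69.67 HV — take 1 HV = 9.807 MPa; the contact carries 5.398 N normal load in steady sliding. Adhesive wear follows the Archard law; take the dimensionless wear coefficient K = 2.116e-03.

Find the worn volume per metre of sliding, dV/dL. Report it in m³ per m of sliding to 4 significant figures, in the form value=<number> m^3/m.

value=1.672e-11 m^3/m

Intermediate values are displayed rounded; the computation keeps exact precision; rounded just once to four significant figures.
Convert: Hardness H = 69.67 HV × 9.807 MPa/HV = 683.3 MPa = 6.833e+08 Pa.
Working in SI base units: W = 5.398 N, H = 6.833e+08 Pa, K = 2.116e-03.
The wear rate dV/dL = K·W/H (no L dependence): 2.116e-03 · 5.398 / 6.833e+08 = 1.672e-11 m³/m.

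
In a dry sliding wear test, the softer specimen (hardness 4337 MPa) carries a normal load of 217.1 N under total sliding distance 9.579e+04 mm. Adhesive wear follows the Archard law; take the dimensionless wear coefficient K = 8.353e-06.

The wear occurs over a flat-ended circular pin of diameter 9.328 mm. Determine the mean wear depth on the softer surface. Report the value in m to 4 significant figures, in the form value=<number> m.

value=5.861e-07 m

Intermediates are displayed rounded — the computation maintains full precision — a lone final rounding to 4 significant figures.
Convert: Total distance L = 9.579e+04 mm = 95.79 m.
Convert: Hardness H = 4337 MPa = 4.337e+09 Pa.
Convert: Pin diameter d = 9.328 mm = 0.009328 m. Contact area A = π·d²/4 = π·(0.009328 m)²/4 = 6.834e-05 m².
SI base units throughout: W = 217.1 N, H = 4.337e+09 Pa, K = 8.353e-06.
Archard relation: V = K·W·L/H = 8.353e-06 · 217.1 · 95.79 / 4.337e+09 = 4.005e-11 m³.
Mean depth h = V/A = 4.005e-11 / 6.834e-05 = 5.861e-07 m.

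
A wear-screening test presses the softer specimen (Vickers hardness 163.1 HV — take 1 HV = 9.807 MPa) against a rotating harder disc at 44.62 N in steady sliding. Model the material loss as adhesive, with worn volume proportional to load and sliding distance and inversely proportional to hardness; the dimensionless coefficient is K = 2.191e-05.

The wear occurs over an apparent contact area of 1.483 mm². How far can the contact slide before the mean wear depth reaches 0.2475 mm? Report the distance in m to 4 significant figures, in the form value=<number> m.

value=600.5 m

All arithmetic runs at exact precision. Intermediate values are shown rounded — rounded just once, at four significant digits.
Hardness H = 163.1 HV × 9.807 MPa/HV = 1600 MPa = 1.600e+09 Pa.
Contact area A = 1.483 mm² = 1.483e-06 m².
Depth limit h_lim = 0.2475 mm = 2.475e-04 m.
In SI base units: W = 44.62 N, H = 1.600e+09 Pa, K = 2.191e-05.
Limit volume V_lim = h_lim·A = 2.475e-04 · 1.483e-06 = 3.670e-10 m³.
Life L = V_lim·H/(K·W) = 3.670e-10 · 1.600e+09 / (2.191e-05 · 44.62) = 600.5 m.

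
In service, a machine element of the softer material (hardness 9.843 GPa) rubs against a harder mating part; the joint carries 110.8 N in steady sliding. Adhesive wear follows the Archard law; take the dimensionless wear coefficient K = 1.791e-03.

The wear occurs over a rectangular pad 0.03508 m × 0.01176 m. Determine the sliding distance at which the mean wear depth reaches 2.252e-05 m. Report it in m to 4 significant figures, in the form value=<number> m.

Intermediate values are displayed rounded; all working math holds exact precision — a single final rounding to four significant figures.
Convert: Hardness H = 9.843 GPa = 9.843e+09 Pa.
Convert: Contact area A = 0.03508 m × 0.01176 m = 4.125e-04 m².
Restated in SI base units: W = 110.8 N, H = 9.843e+09 Pa, K = 1.791e-03.
Volume at the limit: V_lim = h_lim·A = 2.252e-05 · 4.125e-04 = 9.290e-09 m³.
Sliding life L = V_lim·H/(K·W) = 9.290e-09 · 9.843e+09 / (1.791e-03 · 110.8) = 460.8 m.

value=460.8 m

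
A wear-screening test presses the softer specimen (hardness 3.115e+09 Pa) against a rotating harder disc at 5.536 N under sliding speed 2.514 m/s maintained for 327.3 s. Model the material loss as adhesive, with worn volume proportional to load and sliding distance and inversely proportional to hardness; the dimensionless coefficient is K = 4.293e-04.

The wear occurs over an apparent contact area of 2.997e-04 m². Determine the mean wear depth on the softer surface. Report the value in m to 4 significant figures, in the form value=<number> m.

Intermediates appear rounded. All arithmetic carries exact precision — a lone final rounding: four significant digits.
Convert: Distance covered L = v·t = 2.514 m/s × 327.3 s = 822.8 m.
As SI base values: W = 5.536 N, H = 3.115e+09 Pa, K = 4.293e-04.
The Archard volume V = K·W·L/H = 4.293e-04 · 5.536 · 822.8 / 3.115e+09 = 6.278e-10 m³.
Depth h = V/A = 6.278e-10 / 2.997e-04 = 2.095e-06 m.

value=2.095e-06 m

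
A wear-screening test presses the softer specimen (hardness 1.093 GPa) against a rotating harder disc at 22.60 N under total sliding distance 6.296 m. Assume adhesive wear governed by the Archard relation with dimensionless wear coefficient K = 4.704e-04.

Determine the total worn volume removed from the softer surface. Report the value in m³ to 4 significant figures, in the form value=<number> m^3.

value=6.124e-11 m^3

The intermediates are printed rounded, and the computation holds full float precision — a single final rounding to four significant digits.
Hardness H = 1.093 GPa = 1.093e+09 Pa.
In SI base units: W = 22.60 N, H = 1.093e+09 Pa, K = 4.704e-04.
Wear volume V = K·W·L/H = 4.704e-04 · 22.60 · 6.296 / 1.093e+09 = 6.124e-11 m³.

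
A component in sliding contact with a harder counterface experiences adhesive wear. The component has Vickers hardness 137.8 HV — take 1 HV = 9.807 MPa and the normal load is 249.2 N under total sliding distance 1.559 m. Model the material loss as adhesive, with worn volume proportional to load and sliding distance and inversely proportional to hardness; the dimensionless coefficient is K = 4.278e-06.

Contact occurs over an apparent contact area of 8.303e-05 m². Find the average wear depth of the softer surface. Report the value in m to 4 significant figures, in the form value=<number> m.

The intermediates are shown rounded. The algebra carries full float precision. Rounded once at the end: four significant figures.
Convert: Hardness H = 137.8 HV × 9.807 MPa/HV = 1351 MPa = 1.351e+09 Pa.
SI base units throughout: W = 249.2 N, H = 1.351e+09 Pa, K = 4.278e-06.
Archard relation: V = K·W·L/H = 4.278e-06 · 249.2 · 1.559 / 1.351e+09 = 1.230e-12 m³.
Wear depth h = V/A = 1.230e-12 / 8.303e-05 = 1.481e-08 m.

value=1.481e-08 m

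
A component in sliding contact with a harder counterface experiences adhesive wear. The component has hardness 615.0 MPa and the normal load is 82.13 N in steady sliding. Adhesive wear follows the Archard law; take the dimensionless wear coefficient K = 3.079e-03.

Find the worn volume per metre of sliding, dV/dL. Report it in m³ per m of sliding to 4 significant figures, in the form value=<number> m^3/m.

value=4.112e-10 m^3/m

The computation holds exact precision. Intermediate values are displayed rounded. Rounded once at the end to four significant figures.
Hardness H = 615.0 MPa = 6.150e+08 Pa.
In SI base units, W = 82.13 N, H = 6.150e+08 Pa, K = 3.079e-03.
Sliding wear rate dV/dL = K·W/H, per unit distance: 3.079e-03 · 82.13 / 6.150e+08 = 4.112e-10 m³/m.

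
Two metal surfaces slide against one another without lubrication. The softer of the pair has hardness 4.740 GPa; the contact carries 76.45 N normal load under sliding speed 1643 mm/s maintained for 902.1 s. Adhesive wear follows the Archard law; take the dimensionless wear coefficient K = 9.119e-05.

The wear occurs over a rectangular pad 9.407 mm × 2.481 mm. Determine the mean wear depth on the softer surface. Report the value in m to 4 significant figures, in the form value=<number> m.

value=9.340e-05 m

The intermediates are shown rounded, and all working math runs at full float precision. Rounded just once, at 4 significant figures.
Sliding speed v = 1643 mm/s = 1.643 m/s. The distance L = v·t = 1.643 m/s × 902.1 s = 1482 m.
Hardness H = 4.740 GPa = 4.740e+09 Pa.
Pad sides 9.407 mm × 2.481 mm = 0.009407 m × 0.002481 m. Contact area A = 0.009407 m × 0.002481 m = 2.334e-05 m².
As SI base values: W = 76.45 N, H = 4.740e+09 Pa, K = 9.119e-05.
Archard volume V = K·W·L/H = 9.119e-05 · 76.45 · 1482 / 4.740e+09 = 2.180e-09 m³.
Mean wear depth h = V/A = 2.180e-09 / 2.334e-05 = 9.340e-05 m.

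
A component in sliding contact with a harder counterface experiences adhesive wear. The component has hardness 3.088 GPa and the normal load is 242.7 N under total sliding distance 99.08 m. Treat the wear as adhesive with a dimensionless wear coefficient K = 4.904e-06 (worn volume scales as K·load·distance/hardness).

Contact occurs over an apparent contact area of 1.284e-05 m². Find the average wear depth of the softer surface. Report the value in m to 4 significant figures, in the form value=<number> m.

Intermediates are displayed rounded. Each operation maintains full float precision — one final rounding, at four significant figures.
Convert: Hardness H = 3.088 GPa = 3.088e+09 Pa.
As SI base values: W = 242.7 N, H = 3.088e+09 Pa, K = 4.904e-06.
The Archard volume V = K·W·L/H = 4.904e-06 · 242.7 · 99.08 / 3.088e+09 = 3.819e-11 m³.
Average depth h = V/A = 3.819e-11 / 1.284e-05 = 2.974e-06 m.

value=2.974e-06 m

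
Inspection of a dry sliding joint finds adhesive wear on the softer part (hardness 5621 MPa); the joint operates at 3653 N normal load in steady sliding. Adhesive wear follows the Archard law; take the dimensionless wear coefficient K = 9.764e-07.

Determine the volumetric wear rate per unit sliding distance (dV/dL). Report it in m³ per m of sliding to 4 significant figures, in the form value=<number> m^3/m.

Quoted intermediates are rounded; the algebra keeps full precision. Rounded once at the end: four significant digits.
Hardness H = 5621 MPa = 5.621e+09 Pa.
In SI base units, W = 3653 N, H = 5.621e+09 Pa, K = 9.764e-07.
The wear rate dV/dL = K·W/H: 9.764e-07 · 3653 / 5.621e+09 = 6.345e-13 m³/m.

value=6.345e-13 m^3/m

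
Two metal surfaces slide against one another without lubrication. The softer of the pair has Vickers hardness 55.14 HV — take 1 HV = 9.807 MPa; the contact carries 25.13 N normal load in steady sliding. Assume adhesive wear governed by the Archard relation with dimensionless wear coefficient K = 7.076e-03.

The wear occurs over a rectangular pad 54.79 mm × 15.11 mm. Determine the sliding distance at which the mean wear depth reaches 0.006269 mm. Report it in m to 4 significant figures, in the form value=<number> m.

Each operation carries full float precision — the intermediates are displayed rounded. Rounded just once: four significant digits.
Convert: Hardness H = 55.14 HV × 9.807 MPa/HV = 540.8 MPa = 5.408e+08 Pa.
Convert: Pad sides 54.79 mm × 15.11 mm = 0.05479 m × 0.01511 m. Contact area A = 0.05479 m × 0.01511 m = 8.279e-04 m².
Convert: Depth limit h_lim = 0.006269 mm = 6.269e-06 m.
In SI base units: W = 25.13 N, H = 5.408e+08 Pa, K = 7.076e-03.
Volume at the limit: V_lim = h_lim·A = 6.269e-06 · 8.279e-04 = 5.190e-09 m³.
Sliding life L = V_lim·H/(K·W) = 5.190e-09 · 5.408e+08 / (7.076e-03 · 25.13) = 15.78 m.

value=15.78 m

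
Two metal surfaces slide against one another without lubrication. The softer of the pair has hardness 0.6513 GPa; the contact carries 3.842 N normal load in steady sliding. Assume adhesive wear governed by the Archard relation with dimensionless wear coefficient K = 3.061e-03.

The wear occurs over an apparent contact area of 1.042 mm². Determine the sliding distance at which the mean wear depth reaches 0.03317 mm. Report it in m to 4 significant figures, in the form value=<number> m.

The intermediates appear rounded. Each operation maintains exact precision. Rounded just once to 4 significant figures.
Convert: Hardness H = 0.6513 GPa = 6.513e+08 Pa.
Convert: Contact area A = 1.042 mm² = 1.042e-06 m².
Convert: Depth limit h_lim = 0.03317 mm = 3.317e-05 m.
In SI base units, W = 3.842 N, H = 6.513e+08 Pa, K = 3.061e-03.
At the depth limit, V_lim = h_lim·A = 3.317e-05 · 1.042e-06 = 3.456e-11 m³.
Thus life L = V_lim·H/(K·W) = 3.456e-11 · 6.513e+08 / (3.061e-03 · 3.842) = 1.914 m.

value=1.914 m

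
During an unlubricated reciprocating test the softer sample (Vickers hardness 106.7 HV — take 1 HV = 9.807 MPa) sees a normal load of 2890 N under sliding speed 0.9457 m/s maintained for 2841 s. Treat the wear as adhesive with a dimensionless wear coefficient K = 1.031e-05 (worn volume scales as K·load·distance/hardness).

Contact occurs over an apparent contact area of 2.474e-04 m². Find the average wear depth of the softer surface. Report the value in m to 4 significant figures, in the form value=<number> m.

value=3.092e-04 m

Intermediate values are printed rounded. The computation runs at full precision; a single final rounding, at 4 significant figures.
Convert: Sliding distance L = v·t = 0.9457 m/s × 2841 s = 2687 m.
Convert: Hardness H = 106.7 HV × 9.807 MPa/HV = 1046 MPa = 1.046e+09 Pa.
Collected in SI base units: W = 2890 N, H = 1.046e+09 Pa, K = 1.031e-05.
Archard relation: V = K·W·L/H = 1.031e-05 · 2890 · 2687 / 1.046e+09 = 7.650e-08 m³.
Depth h = V/A = 7.650e-08 / 2.474e-04 = 3.092e-04 m.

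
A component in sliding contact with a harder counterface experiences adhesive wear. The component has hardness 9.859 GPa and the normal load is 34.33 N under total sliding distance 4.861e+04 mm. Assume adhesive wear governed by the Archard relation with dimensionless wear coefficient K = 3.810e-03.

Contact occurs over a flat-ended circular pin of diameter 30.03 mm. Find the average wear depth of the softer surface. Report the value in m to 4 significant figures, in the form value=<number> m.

value=9.105e-07 m

The algebra holds full precision — displayed values are rounded, and a lone final rounding to 4 significant figures.
Total distance L = 4.861e+04 mm = 48.61 m.
Hardness H = 9.859 GPa = 9.859e+09 Pa.
Pin diameter d = 30.03 mm = 0.03003 m. Contact area A = π·d²/4 = π·(0.03003 m)²/4 = 7.083e-04 m².
As SI base values: W = 34.33 N, H = 9.859e+09 Pa, K = 3.810e-03.
Archard volume V = K·W·L/H = 3.810e-03 · 34.33 · 48.61 / 9.859e+09 = 6.449e-10 m³.
Mean wear depth h = V/A = 6.449e-10 / 7.083e-04 = 9.105e-07 m.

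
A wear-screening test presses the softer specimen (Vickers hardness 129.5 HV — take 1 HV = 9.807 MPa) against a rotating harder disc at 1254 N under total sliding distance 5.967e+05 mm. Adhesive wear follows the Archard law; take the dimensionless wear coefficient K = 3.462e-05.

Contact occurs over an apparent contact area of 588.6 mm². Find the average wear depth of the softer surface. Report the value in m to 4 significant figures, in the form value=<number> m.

value=3.465e-05 m

Intermediate values are shown rounded. All arithmetic carries full float precision — a lone final rounding, at four significant digits.
Convert: Path length L = 5.967e+05 mm = 596.7 m.
Convert: Hardness H = 129.5 HV × 9.807 MPa/HV = 1270 MPa = 1.270e+09 Pa.
Convert: Contact area A = 588.6 mm² = 5.886e-04 m².
Working in SI base units: W = 1254 N, H = 1.270e+09 Pa, K = 3.462e-05.
The Archard volume V = K·W·L/H = 3.462e-05 · 1254 · 596.7 / 1.270e+09 = 2.040e-08 m³.
Mean depth h = V/A = 2.040e-08 / 5.886e-04 = 3.465e-05 m.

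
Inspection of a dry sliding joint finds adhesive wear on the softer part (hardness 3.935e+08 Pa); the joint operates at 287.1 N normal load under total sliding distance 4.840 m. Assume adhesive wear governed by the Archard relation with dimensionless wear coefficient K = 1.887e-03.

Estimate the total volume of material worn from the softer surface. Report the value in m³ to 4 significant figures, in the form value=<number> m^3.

The intermediates are shown rounded. All arithmetic holds exact precision. Rounded just once to 4 significant figures.
Expressed in SI base units: W = 287.1 N, H = 3.935e+08 Pa, K = 1.887e-03.
Apply Archard: V = K·W·L/H = 1.887e-03 · 287.1 · 4.840 / 3.935e+08 = 6.664e-09 m³.

value=6.664e-09 m^3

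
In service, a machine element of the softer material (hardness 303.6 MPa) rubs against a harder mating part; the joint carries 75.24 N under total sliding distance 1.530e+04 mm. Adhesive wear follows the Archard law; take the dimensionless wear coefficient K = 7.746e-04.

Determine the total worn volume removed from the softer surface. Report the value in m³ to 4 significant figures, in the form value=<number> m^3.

value=2.937e-09 m^3

The intermediates are displayed rounded; the algebra keeps exact precision. Rounded just once: 4 significant figures.
Convert: Total distance L = 1.530e+04 mm = 15.30 m.
Convert: Hardness H = 303.6 MPa = 3.036e+08 Pa.
Restated in SI base units: W = 75.24 N, H = 3.036e+08 Pa, K = 7.746e-04.
Archard relation: V = K·W·L/H = 7.746e-04 · 75.24 · 15.30 / 3.036e+08 = 2.937e-09 m³.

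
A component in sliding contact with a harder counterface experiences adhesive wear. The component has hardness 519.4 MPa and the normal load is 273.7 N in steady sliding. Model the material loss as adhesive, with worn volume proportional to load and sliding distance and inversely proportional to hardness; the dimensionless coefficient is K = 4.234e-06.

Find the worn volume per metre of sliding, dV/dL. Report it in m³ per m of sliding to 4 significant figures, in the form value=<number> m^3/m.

value=2.231e-12 m^3/m

Intermediates are displayed rounded. The computation keeps exact precision — rounded just once: 4 significant figures.
Convert: Hardness H = 519.4 MPa = 5.194e+08 Pa.
As SI base values: W = 273.7 N, H = 5.194e+08 Pa, K = 4.234e-06.
Sliding wear rate dV/dL = K·W/H, per unit distance: 4.234e-06 · 273.7 / 5.194e+08 = 2.231e-12 m³/m.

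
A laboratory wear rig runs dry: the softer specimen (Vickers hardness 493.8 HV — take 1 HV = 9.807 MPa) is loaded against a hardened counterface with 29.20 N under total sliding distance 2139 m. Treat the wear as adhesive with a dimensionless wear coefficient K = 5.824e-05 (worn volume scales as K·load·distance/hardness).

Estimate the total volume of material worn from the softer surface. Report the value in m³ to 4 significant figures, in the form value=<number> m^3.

Printed values are rounded. The computation maintains exact precision — one last rounding: 4 significant digits.
Convert: Hardness H = 493.8 HV × 9.807 MPa/HV = 4843 MPa = 4.843e+09 Pa.
Expressed in SI base units: W = 29.20 N, H = 4.843e+09 Pa, K = 5.824e-05.
By Archard's law, V = K·W·L/H = 5.824e-05 · 29.20 · 2139 / 4.843e+09 = 7.512e-10 m³.

value=7.512e-10 m^3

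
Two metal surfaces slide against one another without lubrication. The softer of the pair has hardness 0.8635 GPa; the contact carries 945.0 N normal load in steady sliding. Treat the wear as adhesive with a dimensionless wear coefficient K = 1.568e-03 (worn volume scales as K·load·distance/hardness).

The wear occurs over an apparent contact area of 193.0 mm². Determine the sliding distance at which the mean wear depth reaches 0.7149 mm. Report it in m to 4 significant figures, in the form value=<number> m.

The algebra runs at full precision — intermediates appear rounded; a lone final rounding: 4 significant figures.
Hardness H = 0.8635 GPa = 8.635e+08 Pa.
Contact area A = 193.0 mm² = 1.930e-04 m².
Depth limit h_lim = 0.7149 mm = 7.149e-04 m.
Restated in SI base units: W = 945.0 N, H = 8.635e+08 Pa, K = 1.568e-03.
Limit volume V_lim = h_lim·A = 7.149e-04 · 1.930e-04 = 1.380e-07 m³.
Inverting, life L = V_lim·H/(K·W) = 1.380e-07 · 8.635e+08 / (1.568e-03 · 945.0) = 80.41 m.

value=80.41 m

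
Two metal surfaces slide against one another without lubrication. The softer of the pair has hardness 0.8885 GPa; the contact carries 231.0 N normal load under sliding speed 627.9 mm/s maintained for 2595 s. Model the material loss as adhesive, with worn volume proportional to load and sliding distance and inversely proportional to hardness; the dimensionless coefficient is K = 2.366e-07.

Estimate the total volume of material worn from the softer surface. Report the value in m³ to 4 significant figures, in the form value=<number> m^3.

value=1.002e-10 m^3

All arithmetic carries full precision — intermediates are shown rounded, and one final rounding to 4 significant digits.
Sliding speed v = 627.9 mm/s = 0.6279 m/s. Sliding distance L = v·t = 0.6279 m/s × 2595 s = 1629 m.
Hardness H = 0.8885 GPa = 8.885e+08 Pa.
In SI base units: W = 231.0 N, H = 8.885e+08 Pa, K = 2.366e-07.
Worn volume V = K·W·L/H = 2.366e-07 · 231.0 · 1629 / 8.885e+08 = 1.002e-10 m³.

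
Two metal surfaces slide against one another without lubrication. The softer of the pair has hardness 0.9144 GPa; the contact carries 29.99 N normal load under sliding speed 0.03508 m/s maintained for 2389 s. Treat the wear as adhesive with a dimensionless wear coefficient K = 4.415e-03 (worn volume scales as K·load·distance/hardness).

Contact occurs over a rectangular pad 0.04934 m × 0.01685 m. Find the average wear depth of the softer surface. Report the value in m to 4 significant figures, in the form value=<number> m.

The algebra keeps exact precision. Intermediate values appear rounded. Rounded just once, at 4 significant figures.
Distance covered L = v·t = 0.03508 m/s × 2389 s = 83.81 m.
Hardness H = 0.9144 GPa = 9.144e+08 Pa.
Contact area A = 0.04934 m × 0.01685 m = 8.314e-04 m².
SI base units throughout: W = 29.99 N, H = 9.144e+08 Pa, K = 4.415e-03.
Wear volume V = K·W·L/H = 4.415e-03 · 29.99 · 83.81 / 9.144e+08 = 1.214e-08 m³.
Mean wear depth h = V/A = 1.214e-08 / 8.314e-04 = 1.460e-05 m.

value=1.460e-05 m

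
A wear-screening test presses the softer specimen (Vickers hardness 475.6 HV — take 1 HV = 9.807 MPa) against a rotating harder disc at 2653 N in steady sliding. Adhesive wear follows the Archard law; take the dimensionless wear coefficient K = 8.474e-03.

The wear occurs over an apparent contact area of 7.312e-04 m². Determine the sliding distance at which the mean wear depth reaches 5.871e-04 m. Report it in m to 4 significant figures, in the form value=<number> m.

value=89.06 m

The computation keeps full float precision — intermediates appear rounded; one last rounding, at four significant digits.
Hardness H = 475.6 HV × 9.807 MPa/HV = 4664 MPa = 4.664e+09 Pa.
Working in SI base units: W = 2653 N, H = 4.664e+09 Pa, K = 8.474e-03.
Permissible volume V_lim = h_lim·A = 5.871e-04 · 7.312e-04 = 4.293e-07 m³.
Sliding life L = V_lim·H/(K·W) = 4.293e-07 · 4.664e+09 / (8.474e-03 · 2653) = 89.06 m.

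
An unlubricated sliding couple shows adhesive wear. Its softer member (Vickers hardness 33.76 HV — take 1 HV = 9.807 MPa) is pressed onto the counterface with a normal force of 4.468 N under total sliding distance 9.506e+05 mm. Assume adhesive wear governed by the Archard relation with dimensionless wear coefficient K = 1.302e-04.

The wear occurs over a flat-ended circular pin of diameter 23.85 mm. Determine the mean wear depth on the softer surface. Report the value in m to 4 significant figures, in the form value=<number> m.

value=3.739e-06 m

The algebra runs at full precision; intermediate values are shown rounded, and rounded just once, at 4 significant figures.
The distance L = 9.506e+05 mm = 950.6 m.
Hardness H = 33.76 HV × 9.807 MPa/HV = 331.1 MPa = 3.311e+08 Pa.
Pin diameter d = 23.85 mm = 0.02385 m. Contact area A = π·d²/4 = π·(0.02385 m)²/4 = 4.468e-04 m².
Expressed in SI base units: W = 4.468 N, H = 3.311e+08 Pa, K = 1.302e-04.
By Archard's law, V = K·W·L/H = 1.302e-04 · 4.468 · 950.6 / 3.311e+08 = 1.670e-09 m³.
Mean depth h = V/A = 1.670e-09 / 4.468e-04 = 3.739e-06 m.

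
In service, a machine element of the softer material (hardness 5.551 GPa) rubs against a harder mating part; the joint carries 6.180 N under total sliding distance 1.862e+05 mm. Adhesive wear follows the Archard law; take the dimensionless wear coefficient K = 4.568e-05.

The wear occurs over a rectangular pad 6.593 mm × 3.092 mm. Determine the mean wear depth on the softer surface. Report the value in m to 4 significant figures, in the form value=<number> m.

value=4.645e-07 m

Intermediate values are shown rounded, and all working math holds full precision, and a lone final rounding: four significant figures.
Convert: Total distance L = 1.862e+05 mm = 186.2 m.
Convert: Hardness H = 5.551 GPa = 5.551e+09 Pa.
Convert: Pad sides 6.593 mm × 3.092 mm = 0.006593 m × 0.003092 m. Contact area A = 0.006593 m × 0.003092 m = 2.039e-05 m².
Working in SI base units: W = 6.180 N, H = 5.551e+09 Pa, K = 4.568e-05.
Archard volume V = K·W·L/H = 4.568e-05 · 6.180 · 186.2 / 5.551e+09 = 9.469e-12 m³.
Depth of wear h = V/A = 9.469e-12 / 2.039e-05 = 4.645e-07 m.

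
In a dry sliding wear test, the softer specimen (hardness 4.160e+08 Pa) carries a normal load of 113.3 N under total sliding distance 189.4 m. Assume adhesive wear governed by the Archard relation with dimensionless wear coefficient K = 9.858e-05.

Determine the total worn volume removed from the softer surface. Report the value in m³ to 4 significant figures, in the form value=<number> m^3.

value=5.085e-09 m^3

Every step keeps full precision, and printed values are rounded; one last rounding: 4 significant digits.
Restated in SI base units: W = 113.3 N, H = 4.160e+08 Pa, K = 9.858e-05.
Archard relation: V = K·W·L/H = 9.858e-05 · 113.3 · 189.4 / 4.160e+08 = 5.085e-09 m³.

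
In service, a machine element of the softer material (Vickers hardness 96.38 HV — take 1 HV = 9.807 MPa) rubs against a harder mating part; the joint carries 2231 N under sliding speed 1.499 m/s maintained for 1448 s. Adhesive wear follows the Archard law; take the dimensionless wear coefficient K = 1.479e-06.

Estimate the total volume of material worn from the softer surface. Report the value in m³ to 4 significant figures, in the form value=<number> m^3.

Every step holds exact precision; intermediates appear rounded — one last rounding, at four significant figures.
Convert: Distance L = v·t = 1.499 m/s × 1448 s = 2171 m.
Convert: Hardness H = 96.38 HV × 9.807 MPa/HV = 945.2 MPa = 9.452e+08 Pa.
Collected in SI base units: W = 2231 N, H = 9.452e+08 Pa, K = 1.479e-06.
The Archard volume V = K·W·L/H = 1.479e-06 · 2231 · 2171 / 9.452e+08 = 7.577e-09 m³.

value=7.577e-09 m^3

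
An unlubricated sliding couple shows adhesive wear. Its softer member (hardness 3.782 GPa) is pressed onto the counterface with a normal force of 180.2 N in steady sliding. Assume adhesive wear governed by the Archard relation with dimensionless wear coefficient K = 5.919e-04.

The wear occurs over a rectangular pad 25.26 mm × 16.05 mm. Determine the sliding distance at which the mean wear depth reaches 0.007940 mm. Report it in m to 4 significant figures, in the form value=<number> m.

value=114.1 m

Intermediate values appear rounded — every step runs at full precision. Rounded once at the end, at four significant figures.
Convert: Hardness H = 3.782 GPa = 3.782e+09 Pa.
Convert: Pad sides 25.26 mm × 16.05 mm = 0.02526 m × 0.01605 m. Contact area A = 0.02526 m × 0.01605 m = 4.054e-04 m².
Convert: Depth limit h_lim = 0.007940 mm = 7.940e-06 m.
Working in SI base units: W = 180.2 N, H = 3.782e+09 Pa, K = 5.919e-04.
At the depth limit, V_lim = h_lim·A = 7.940e-06 · 4.054e-04 = 3.219e-09 m³.
So the life L = V_lim·H/(K·W) = 3.219e-09 · 3.782e+09 / (5.919e-04 · 180.2) = 114.1 m.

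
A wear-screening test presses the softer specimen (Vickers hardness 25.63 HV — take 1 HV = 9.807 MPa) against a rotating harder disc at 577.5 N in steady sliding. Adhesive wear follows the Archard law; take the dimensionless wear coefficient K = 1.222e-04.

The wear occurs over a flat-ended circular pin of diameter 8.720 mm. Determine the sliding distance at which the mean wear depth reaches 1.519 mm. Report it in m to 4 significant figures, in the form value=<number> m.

The computation keeps exact precision — the intermediates are printed rounded — one final rounding: four significant digits.
Hardness H = 25.63 HV × 9.807 MPa/HV = 251.4 MPa = 2.514e+08 Pa.
Pin diameter d = 8.720 mm = 0.008720 m. Contact area A = π·d²/4 = π·(0.008720 m)²/4 = 5.972e-05 m².
Depth limit h_lim = 1.519 mm = 0.001519 m.
Working in SI base units: W = 577.5 N, H = 2.514e+08 Pa, K = 1.222e-04.
At the depth limit, V_lim = h_lim·A = 0.001519 · 5.972e-05 = 9.072e-08 m³.
So the life L = V_lim·H/(K·W) = 9.072e-08 · 2.514e+08 / (1.222e-04 · 577.5) = 323.1 m.

value=323.1 m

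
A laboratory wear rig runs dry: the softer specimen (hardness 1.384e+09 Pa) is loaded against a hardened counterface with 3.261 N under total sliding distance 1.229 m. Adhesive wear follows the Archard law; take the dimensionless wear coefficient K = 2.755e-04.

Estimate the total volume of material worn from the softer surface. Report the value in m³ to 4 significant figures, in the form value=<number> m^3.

value=7.978e-13 m^3

The computation carries exact precision, and intermediates are displayed rounded. Rounded once at the end to 4 significant figures.
Collected in SI base units: W = 3.261 N, H = 1.384e+09 Pa, K = 2.755e-04.
Archard volume V = K·W·L/H = 2.755e-04 · 3.261 · 1.229 / 1.384e+09 = 7.978e-13 m³.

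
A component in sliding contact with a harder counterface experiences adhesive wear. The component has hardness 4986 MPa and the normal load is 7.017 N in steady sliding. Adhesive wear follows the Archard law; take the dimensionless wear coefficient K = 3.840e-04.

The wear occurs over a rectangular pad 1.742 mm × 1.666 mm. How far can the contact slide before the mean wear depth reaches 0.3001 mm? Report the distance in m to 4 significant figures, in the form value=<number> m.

Shown intermediates are rounded — all arithmetic runs at full float precision; one last rounding: four significant figures.
Hardness H = 4986 MPa = 4.986e+09 Pa.
Pad sides 1.742 mm × 1.666 mm = 0.001742 m × 0.001666 m. Contact area A = 0.001742 m × 0.001666 m = 2.902e-06 m².
Depth limit h_lim = 0.3001 mm = 3.001e-04 m.
Restated in SI base units: W = 7.017 N, H = 4.986e+09 Pa, K = 3.840e-04.
Wearable volume V_lim = h_lim·A = 3.001e-04 · 2.902e-06 = 8.709e-10 m³.
Sliding life L = V_lim·H/(K·W) = 8.709e-10 · 4.986e+09 / (3.840e-04 · 7.017) = 1612 m.

value=1612 m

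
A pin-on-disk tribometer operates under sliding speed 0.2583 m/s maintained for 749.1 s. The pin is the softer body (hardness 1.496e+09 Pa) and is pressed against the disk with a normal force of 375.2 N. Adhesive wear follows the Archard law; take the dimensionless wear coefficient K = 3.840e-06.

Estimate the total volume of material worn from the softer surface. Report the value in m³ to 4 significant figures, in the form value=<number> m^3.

value=1.863e-10 m^3

The intermediates are printed rounded; each operation keeps exact precision. Rounded once at the end: four significant figures.
Convert: Path length L = v·t = 0.2583 m/s × 749.1 s = 193.5 m.
Expressed in SI base units: W = 375.2 N, H = 1.496e+09 Pa, K = 3.840e-06.
By Archard's law, V = K·W·L/H = 3.840e-06 · 375.2 · 193.5 / 1.496e+09 = 1.863e-10 m³.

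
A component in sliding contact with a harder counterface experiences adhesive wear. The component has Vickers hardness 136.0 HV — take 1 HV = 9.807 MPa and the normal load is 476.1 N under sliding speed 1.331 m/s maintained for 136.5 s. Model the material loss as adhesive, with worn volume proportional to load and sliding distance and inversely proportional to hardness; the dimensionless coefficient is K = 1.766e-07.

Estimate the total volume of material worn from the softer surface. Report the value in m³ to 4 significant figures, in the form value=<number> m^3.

Shown intermediates are rounded — all working math holds full precision; rounded once at the end: 4 significant figures.
Convert: Path length L = v·t = 1.331 m/s × 136.5 s = 181.7 m.
Convert: Hardness H = 136.0 HV × 9.807 MPa/HV = 1334 MPa = 1.334e+09 Pa.
As SI base values: W = 476.1 N, H = 1.334e+09 Pa, K = 1.766e-07.
Archard volume V = K·W·L/H = 1.766e-07 · 476.1 · 181.7 / 1.334e+09 = 1.145e-11 m³.

value=1.145e-11 m^3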